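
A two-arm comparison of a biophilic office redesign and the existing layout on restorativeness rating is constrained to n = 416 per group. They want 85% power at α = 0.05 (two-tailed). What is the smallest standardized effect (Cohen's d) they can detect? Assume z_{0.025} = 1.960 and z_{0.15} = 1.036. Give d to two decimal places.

For two independent groups of n = 416 each: d_min = (z_{α/2} + z_β)·√(2/n).
z-sum = 1.960 + 1.036 = 2.996.
d_min = 2.996 × √(2/416) = 2.996 × 0.0693 = 0.208.

d_min ≈ 0.21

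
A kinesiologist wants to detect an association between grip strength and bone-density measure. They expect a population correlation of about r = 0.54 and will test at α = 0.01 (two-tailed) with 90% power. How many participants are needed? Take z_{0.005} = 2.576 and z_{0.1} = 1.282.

n = 44

Fisher's z: C = ½·ln((1+r)/(1−r)) = ½·ln(3.3478) = 0.6042.
n = ((z_{α/2} + z_β)/C)² + 3.
(2.576 + 1.282) / 0.6042 = 3.858 / 0.6042 = 6.385.
n = 6.385² + 3 = 40.77 + 3 = 43.8.
Round up.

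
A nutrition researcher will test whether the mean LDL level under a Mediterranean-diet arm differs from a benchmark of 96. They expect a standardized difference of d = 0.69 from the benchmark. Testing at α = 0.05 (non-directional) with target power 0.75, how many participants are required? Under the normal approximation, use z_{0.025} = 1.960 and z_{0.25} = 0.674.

n = 15

For a one-sample test: n = ((z_{α/2} + z_β) / d)².
z_{α/2} + z_β = 1.960 + 0.674 = 2.634.
n = (2.634 / 0.69)² = 3.817² = 14.57.
Round up.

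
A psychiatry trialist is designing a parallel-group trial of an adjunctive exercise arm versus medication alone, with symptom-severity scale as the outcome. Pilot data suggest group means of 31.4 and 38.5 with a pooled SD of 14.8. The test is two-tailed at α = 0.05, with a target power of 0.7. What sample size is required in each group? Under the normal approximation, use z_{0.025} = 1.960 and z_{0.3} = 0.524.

Cohen's d = |M₁ − M₂| / SD_pooled = |31.4 − 38.5| / 14.8 = 7.1 / 14.8 = 0.480.
For two independent groups with equal n: n = 2·((z_{α/2} + z_β) / d)².
z_{α/2} + z_β = 1.960 + 0.524 = 2.484.
n = 2 × (2.484 / 0.480)² = 2 × 5.175² = 2 × 26.78 = 53.6.
Round up to the next whole participant.

n = 54 per group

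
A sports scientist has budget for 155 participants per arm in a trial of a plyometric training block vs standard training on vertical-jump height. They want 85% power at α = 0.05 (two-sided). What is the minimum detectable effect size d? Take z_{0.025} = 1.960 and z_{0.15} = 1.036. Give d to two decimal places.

For two independent groups of n = 155 each: d_min = (z_{α/2} + z_β)·√(2/n).
z-sum = 1.960 + 1.036 = 2.996.
d_min = 2.996 × √(2/155) = 2.996 × 0.1136 = 0.340.

d_min ≈ 0.34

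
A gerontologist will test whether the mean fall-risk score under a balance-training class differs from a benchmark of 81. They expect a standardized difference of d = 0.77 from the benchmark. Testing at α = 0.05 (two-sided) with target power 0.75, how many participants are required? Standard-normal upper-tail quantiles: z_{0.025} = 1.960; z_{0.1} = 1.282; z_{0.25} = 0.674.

n = 12

For a one-sample test: n = ((z_{α/2} + z_β) / d)².
z_{α/2} + z_β = 1.960 + 0.674 = 2.634.
n = (2.634 / 0.77)² = 3.421² = 11.70.
Round up.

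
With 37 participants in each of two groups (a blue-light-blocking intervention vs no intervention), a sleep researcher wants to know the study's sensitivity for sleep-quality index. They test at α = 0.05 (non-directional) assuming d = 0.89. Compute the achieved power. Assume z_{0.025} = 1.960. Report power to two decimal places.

power ≈ 0.97

For two equal groups, power = Φ(d·√(n/2) − z_{α/2}).
d·√(n/2) = 0.89 × √(37/2) = 0.89 × 4.301 = 3.828.
z_β = 3.828 − 1.960 = 1.868.
Power = Φ(1.868) = 0.969.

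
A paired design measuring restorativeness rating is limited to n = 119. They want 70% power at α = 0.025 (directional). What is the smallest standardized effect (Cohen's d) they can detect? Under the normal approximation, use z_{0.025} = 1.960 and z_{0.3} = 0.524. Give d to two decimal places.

For a single sample (or paired design) of n = 119: d_min = (z_{α} + z_β)/√n.
z-sum = 1.960 + 0.524 = 2.484.
d_min = 2.484 / √119 = 2.484 / 10.909 = 0.228.

d_min ≈ 0.23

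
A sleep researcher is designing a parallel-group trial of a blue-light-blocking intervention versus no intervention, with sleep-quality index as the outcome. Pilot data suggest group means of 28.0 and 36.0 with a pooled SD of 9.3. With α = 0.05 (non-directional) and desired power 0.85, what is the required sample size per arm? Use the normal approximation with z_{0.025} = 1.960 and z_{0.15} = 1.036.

n = 25 per group

Cohen's d = |M₁ − M₂| / SD_pooled = |28.0 − 36.0| / 9.3 = 8.0 / 9.3 = 0.860.
For two independent groups with equal n: n = 2·((z_{α/2} + z_β) / d)².
z_{α/2} + z_β = 1.960 + 1.036 = 2.996.
n = 2 × (2.996 / 0.860)² = 2 × 3.484² = 2 × 12.14 = 24.3.
Round up to the next whole participant.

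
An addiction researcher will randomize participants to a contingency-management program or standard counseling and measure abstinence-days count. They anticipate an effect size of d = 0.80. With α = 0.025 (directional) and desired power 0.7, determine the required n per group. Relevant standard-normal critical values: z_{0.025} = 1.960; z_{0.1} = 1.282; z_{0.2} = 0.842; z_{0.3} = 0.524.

n = 20 per group

For two independent groups with equal n: n = 2·((z_{α} + z_β) / d)².
z_{α} + z_β = 1.960 + 0.524 = 2.484.
n = 2 × (2.484 / 0.80)² = 2 × 3.105² = 2 × 9.64 = 19.3.
Round up to the next whole participant.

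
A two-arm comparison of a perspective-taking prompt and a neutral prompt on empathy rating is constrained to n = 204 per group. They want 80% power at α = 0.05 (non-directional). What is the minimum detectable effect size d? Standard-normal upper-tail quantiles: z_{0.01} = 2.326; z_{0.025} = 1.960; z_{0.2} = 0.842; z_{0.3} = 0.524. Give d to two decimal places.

For two independent groups of n = 204 each: d_min = (z_{α/2} + z_β)·√(2/n).
z-sum = 1.960 + 0.842 = 2.802.
d_min = 2.802 × √(2/204) = 2.802 × 0.0990 = 0.277.

d_min ≈ 0.28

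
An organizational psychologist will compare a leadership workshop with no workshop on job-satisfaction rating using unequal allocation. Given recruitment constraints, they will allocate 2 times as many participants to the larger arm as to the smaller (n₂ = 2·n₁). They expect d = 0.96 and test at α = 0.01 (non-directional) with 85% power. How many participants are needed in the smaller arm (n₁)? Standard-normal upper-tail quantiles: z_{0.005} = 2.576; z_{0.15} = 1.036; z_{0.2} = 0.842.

With allocation ratio k = n₂/n₁ = 2, Var(x̄₁−x̄₂) = σ²(1/n₁ + 1/(k·n₁)) = σ²·(k+1)/(k·n₁).
So n₁ = (1 + 1/k)·((z_{α/2} + z_β)/d)² = 1.500 × (3.612/0.96)².
n₁ = 1.500 × 14.16 = 21.2.
Round up: n₁ = 22, giving n₂ = 2 × 22 = 44.

n₁ = 22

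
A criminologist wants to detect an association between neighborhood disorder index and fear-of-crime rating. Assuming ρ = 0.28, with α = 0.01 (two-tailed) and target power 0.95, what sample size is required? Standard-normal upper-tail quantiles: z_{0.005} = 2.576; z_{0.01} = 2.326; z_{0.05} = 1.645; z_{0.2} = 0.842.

n = 219

Fisher's z: C = ½·ln((1+r)/(1−r)) = ½·ln(1.7778) = 0.2877.
n = ((z_{α/2} + z_β)/C)² + 3.
(2.576 + 1.645) / 0.2877 = 4.221 / 0.2877 = 14.672.
n = 14.672² + 3 = 215.25 + 3 = 218.3.
Round up.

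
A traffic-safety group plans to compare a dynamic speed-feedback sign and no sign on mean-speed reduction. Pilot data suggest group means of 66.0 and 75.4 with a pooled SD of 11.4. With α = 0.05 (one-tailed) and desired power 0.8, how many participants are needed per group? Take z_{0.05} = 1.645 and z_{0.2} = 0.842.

Cohen's d = |M₁ − M₂| / SD_pooled = |66.0 − 75.4| / 11.4 = 9.4 / 11.4 = 0.825.
For two independent groups with equal n: n = 2·((z_{α} + z_β) / d)².
z_{α} + z_β = 1.645 + 0.842 = 2.487.
n = 2 × (2.487 / 0.825)² = 2 × 3.015² = 2 × 9.09 = 18.2.
Round up to the next whole participant.

n = 19 per group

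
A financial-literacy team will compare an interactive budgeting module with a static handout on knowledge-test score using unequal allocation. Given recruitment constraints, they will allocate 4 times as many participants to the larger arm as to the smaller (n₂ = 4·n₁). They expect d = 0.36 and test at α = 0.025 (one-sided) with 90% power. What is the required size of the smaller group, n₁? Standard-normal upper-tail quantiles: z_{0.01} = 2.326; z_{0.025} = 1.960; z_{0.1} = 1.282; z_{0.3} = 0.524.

With allocation ratio k = n₂/n₁ = 4, Var(x̄₁−x̄₂) = σ²(1/n₁ + 1/(k·n₁)) = σ²·(k+1)/(k·n₁).
So n₁ = (1 + 1/k)·((z_{α} + z_β)/d)² = 1.250 × (3.242/0.36)².
n₁ = 1.250 × 81.10 = 101.4.
Round up: n₁ = 102, giving n₂ = 4 × 102 = 408.

n₁ = 102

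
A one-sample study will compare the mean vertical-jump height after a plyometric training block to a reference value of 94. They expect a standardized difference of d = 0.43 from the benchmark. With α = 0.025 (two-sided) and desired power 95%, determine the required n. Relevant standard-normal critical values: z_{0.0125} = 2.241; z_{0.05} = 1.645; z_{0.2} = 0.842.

n = 82

For a one-sample test: n = ((z_{α/2} + z_β) / d)².
z_{α/2} + z_β = 2.241 + 1.645 = 3.886.
n = (3.886 / 0.43)² = 9.037² = 81.67.
Round up.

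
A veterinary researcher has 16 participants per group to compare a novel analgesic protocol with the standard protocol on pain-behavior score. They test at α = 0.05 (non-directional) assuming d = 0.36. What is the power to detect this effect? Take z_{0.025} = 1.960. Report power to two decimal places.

For two equal groups, power = Φ(d·√(n/2) − z_{α/2}).
d·√(n/2) = 0.36 × √(16/2) = 0.36 × 2.828 = 1.018.
z_β = 1.018 − 1.960 = -0.942.
Power = Φ(-0.942) = 0.173.

power ≈ 0.17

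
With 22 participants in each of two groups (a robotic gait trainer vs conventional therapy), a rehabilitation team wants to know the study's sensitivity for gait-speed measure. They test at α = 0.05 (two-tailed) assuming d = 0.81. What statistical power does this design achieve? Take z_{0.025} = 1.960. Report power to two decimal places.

For two equal groups, power = Φ(d·√(n/2) − z_{α/2}).
d·√(n/2) = 0.81 × √(22/2) = 0.81 × 3.317 = 2.686.
z_β = 2.686 − 1.960 = 0.726.
Power = Φ(0.726) = 0.766.

power ≈ 0.77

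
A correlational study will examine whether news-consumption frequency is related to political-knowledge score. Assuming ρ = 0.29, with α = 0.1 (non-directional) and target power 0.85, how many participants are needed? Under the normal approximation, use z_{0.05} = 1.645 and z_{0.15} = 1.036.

n = 84

Fisher's z: C = ½·ln((1+r)/(1−r)) = ½·ln(1.8169) = 0.2986.
n = ((z_{α/2} + z_β)/C)² + 3.
(1.645 + 1.036) / 0.2986 = 2.681 / 0.2986 = 8.979.
n = 8.979² + 3 = 80.61 + 3 = 83.6.
Round up.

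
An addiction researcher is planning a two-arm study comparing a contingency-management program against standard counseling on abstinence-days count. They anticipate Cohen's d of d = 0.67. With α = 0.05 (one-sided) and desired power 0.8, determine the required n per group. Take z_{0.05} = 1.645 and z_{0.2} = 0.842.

n = 28 per group

For two independent groups with equal n: n = 2·((z_{α} + z_β) / d)².
z_{α} + z_β = 1.645 + 0.842 = 2.487.
n = 2 × (2.487 / 0.67)² = 2 × 3.712² = 2 × 13.78 = 27.6.
Round up to the next whole participant.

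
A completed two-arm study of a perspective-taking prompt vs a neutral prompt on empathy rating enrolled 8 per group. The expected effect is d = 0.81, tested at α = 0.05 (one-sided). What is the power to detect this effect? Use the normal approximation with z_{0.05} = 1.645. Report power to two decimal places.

power ≈ 0.49

For two equal groups, power = Φ(d·√(n/2) − z_{α}).
d·√(n/2) = 0.81 × √(8/2) = 0.81 × 2.000 = 1.620.
z_β = 1.620 − 1.645 = -0.025.
Power = Φ(-0.025) = 0.490.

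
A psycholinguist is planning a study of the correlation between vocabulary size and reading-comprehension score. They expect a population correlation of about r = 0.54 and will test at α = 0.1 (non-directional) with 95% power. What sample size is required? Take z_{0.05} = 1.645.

Fisher's z: C = ½·ln((1+r)/(1−r)) = ½·ln(3.3478) = 0.6042.
n = ((z_{α/2} + z_β)/C)² + 3.
(1.645 + 1.645) / 0.6042 = 3.290 / 0.6042 = 5.445.
n = 5.445² + 3 = 29.65 + 3 = 32.7.
Round up.

n = 33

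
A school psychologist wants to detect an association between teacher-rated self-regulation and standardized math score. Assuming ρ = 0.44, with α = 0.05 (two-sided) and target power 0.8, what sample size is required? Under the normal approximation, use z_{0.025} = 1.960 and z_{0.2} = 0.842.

n = 39

Fisher's z: C = ½·ln((1+r)/(1−r)) = ½·ln(2.5714) = 0.4722.
n = ((z_{α/2} + z_β)/C)² + 3.
(1.960 + 0.842) / 0.4722 = 2.802 / 0.4722 = 5.934.
n = 5.934² + 3 = 35.21 + 3 = 38.2.
Round up.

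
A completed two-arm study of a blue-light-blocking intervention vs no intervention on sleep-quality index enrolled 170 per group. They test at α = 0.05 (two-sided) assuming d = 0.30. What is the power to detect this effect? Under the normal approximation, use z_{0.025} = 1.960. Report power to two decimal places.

power ≈ 0.79

For two equal groups, power = Φ(d·√(n/2) − z_{α/2}).
d·√(n/2) = 0.30 × √(170/2) = 0.30 × 9.220 = 2.766.
z_β = 2.766 − 1.960 = 0.806.
Power = Φ(0.806) = 0.790.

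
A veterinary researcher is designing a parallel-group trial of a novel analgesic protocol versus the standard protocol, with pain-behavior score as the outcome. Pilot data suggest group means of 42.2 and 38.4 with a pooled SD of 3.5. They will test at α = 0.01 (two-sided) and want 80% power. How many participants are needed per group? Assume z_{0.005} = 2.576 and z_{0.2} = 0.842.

Cohen's d = |M₁ − M₂| / SD_pooled = |42.2 − 38.4| / 3.5 = 3.8 / 3.5 = 1.086.
For two independent groups with equal n: n = 2·((z_{α/2} + z_β) / d)².
z_{α/2} + z_β = 2.576 + 0.842 = 3.418.
n = 2 × (3.418 / 1.086)² = 2 × 3.147² = 2 × 9.91 = 19.8.
Round up to the next whole participant.

n = 20 per group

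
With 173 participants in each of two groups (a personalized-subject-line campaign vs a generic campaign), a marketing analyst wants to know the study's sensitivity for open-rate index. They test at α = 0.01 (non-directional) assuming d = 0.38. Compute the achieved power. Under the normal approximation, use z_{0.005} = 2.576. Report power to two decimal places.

For two equal groups, power = Φ(d·√(n/2) − z_{α/2}).
d·√(n/2) = 0.38 × √(173/2) = 0.38 × 9.301 = 3.534.
z_β = 3.534 − 2.576 = 0.958.
Power = Φ(0.958) = 0.831.

power ≈ 0.83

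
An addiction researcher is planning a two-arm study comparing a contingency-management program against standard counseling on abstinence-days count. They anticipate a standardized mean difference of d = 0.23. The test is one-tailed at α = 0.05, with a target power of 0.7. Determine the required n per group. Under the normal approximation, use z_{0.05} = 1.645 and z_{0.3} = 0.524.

For two independent groups with equal n: n = 2·((z_{α} + z_β) / d)².
z_{α} + z_β = 1.645 + 0.524 = 2.169.
n = 2 × (2.169 / 0.23)² = 2 × 9.430² = 2 × 88.93 = 177.9.
Round up to the next whole participant.

n = 178 per group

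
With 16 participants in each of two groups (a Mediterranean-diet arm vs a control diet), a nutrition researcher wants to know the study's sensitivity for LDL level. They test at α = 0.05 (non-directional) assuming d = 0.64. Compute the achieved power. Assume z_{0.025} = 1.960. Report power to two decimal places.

power ≈ 0.44

For two equal groups, power = Φ(d·√(n/2) − z_{α/2}).
d·√(n/2) = 0.64 × √(16/2) = 0.64 × 2.828 = 1.810.
z_β = 1.810 − 1.960 = -0.150.
Power = Φ(-0.150) = 0.440.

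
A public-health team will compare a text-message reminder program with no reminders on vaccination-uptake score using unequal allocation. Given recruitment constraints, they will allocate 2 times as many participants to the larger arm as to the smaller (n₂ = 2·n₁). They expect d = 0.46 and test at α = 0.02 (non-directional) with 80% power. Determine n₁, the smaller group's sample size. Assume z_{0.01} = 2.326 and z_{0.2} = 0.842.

n₁ = 72

With allocation ratio k = n₂/n₁ = 2, Var(x̄₁−x̄₂) = σ²(1/n₁ + 1/(k·n₁)) = σ²·(k+1)/(k·n₁).
So n₁ = (1 + 1/k)·((z_{α/2} + z_β)/d)² = 1.500 × (3.168/0.46)².
n₁ = 1.500 × 47.43 = 71.1.
Round up: n₁ = 72, giving n₂ = 2 × 72 = 144.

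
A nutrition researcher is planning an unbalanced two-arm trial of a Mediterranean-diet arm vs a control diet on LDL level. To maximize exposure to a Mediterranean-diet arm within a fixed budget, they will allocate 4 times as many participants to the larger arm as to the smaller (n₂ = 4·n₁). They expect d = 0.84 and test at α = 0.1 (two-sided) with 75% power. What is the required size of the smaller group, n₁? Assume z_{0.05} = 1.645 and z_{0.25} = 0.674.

n₁ = 10

With allocation ratio k = n₂/n₁ = 4, Var(x̄₁−x̄₂) = σ²(1/n₁ + 1/(k·n₁)) = σ²·(k+1)/(k·n₁).
So n₁ = (1 + 1/k)·((z_{α/2} + z_β)/d)² = 1.250 × (2.319/0.84)².
n₁ = 1.250 × 7.62 = 9.5.
Round up: n₁ = 10, giving n₂ = 4 × 10 = 40.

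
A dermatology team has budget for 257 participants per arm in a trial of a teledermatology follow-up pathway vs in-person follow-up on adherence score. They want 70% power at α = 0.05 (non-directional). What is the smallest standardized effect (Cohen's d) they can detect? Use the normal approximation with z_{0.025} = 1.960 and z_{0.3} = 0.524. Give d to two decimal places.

d_min ≈ 0.22

For two independent groups of n = 257 each: d_min = (z_{α/2} + z_β)·√(2/n).
z-sum = 1.960 + 0.524 = 2.484.
d_min = 2.484 × √(2/257) = 2.484 × 0.0882 = 0.219.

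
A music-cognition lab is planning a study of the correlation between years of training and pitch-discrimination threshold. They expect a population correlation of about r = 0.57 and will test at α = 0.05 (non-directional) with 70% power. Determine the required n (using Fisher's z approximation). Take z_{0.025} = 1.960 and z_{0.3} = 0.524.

n = 18

Fisher's z: C = ½·ln((1+r)/(1−r)) = ½·ln(3.6512) = 0.6475.
n = ((z_{α/2} + z_β)/C)² + 3.
(1.960 + 0.524) / 0.6475 = 2.484 / 0.6475 = 3.836.
n = 3.836² + 3 = 14.72 + 3 = 17.7.
Round up.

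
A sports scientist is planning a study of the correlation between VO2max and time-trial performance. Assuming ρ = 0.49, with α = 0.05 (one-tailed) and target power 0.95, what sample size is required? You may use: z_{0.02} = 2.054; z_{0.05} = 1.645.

n = 41

Fisher's z: C = ½·ln((1+r)/(1−r)) = ½·ln(2.9216) = 0.5361.
n = ((z_{α} + z_β)/C)² + 3.
(1.645 + 1.645) / 0.5361 = 3.290 / 0.5361 = 6.137.
n = 6.137² + 3 = 37.66 + 3 = 40.7.
Round up.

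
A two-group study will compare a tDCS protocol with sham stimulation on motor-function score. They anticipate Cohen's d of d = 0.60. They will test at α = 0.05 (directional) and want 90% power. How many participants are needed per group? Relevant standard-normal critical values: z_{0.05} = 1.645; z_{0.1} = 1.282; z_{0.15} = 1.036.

For two independent groups with equal n: n = 2·((z_{α} + z_β) / d)².
z_{α} + z_β = 1.645 + 1.282 = 2.927.
n = 2 × (2.927 / 0.60)² = 2 × 4.878² = 2 × 23.80 = 47.6.
Round up to the next whole participant.

n = 48 per group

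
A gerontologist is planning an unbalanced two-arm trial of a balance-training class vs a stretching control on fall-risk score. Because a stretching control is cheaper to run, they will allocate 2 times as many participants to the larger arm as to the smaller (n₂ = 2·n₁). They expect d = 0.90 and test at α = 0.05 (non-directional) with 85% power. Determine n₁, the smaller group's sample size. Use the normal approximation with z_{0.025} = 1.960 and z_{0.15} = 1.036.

n₁ = 17

With allocation ratio k = n₂/n₁ = 2, Var(x̄₁−x̄₂) = σ²(1/n₁ + 1/(k·n₁)) = σ²·(k+1)/(k·n₁).
So n₁ = (1 + 1/k)·((z_{α/2} + z_β)/d)² = 1.500 × (2.996/0.90)².
n₁ = 1.500 × 11.08 = 16.6.
Round up: n₁ = 17, giving n₂ = 2 × 17 = 34.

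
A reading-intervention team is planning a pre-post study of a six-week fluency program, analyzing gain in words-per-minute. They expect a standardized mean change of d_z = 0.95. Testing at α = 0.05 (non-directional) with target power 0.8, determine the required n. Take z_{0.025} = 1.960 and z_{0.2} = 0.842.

n = 9 pairs

For a paired (one-sample on differences) test: n = ((z_{α/2} + z_β) / d)².
z_{α/2} + z_β = 1.960 + 0.842 = 2.802.
n = (2.802 / 0.95)² = 2.949² = 8.70.
Round up.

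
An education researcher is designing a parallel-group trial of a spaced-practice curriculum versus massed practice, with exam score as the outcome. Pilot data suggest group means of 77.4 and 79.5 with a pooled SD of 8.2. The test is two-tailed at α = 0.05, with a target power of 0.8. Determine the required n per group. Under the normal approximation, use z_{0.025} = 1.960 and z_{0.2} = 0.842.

n = 240 per group

Cohen's d = |M₁ − M₂| / SD_pooled = |77.4 − 79.5| / 8.2 = 2.1 / 8.2 = 0.256.
For two independent groups with equal n: n = 2·((z_{α/2} + z_β) / d)².
z_{α/2} + z_β = 1.960 + 0.842 = 2.802.
n = 2 × (2.802 / 0.256)² = 2 × 10.945² = 2 × 119.80 = 239.6.
Round up to the next whole participant.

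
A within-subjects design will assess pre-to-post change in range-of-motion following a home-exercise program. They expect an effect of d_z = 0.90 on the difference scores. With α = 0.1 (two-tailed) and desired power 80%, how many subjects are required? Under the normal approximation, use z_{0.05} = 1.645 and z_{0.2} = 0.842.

n = 8 pairs

For a paired (one-sample on differences) test: n = ((z_{α/2} + z_β) / d)².
z_{α/2} + z_β = 1.645 + 0.842 = 2.487.
n = (2.487 / 0.90)² = 2.763² = 7.64.
Round up.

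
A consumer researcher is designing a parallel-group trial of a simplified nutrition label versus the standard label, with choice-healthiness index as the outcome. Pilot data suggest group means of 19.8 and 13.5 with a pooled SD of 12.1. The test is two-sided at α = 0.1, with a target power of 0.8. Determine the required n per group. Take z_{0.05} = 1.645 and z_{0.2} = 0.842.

Cohen's d = |M₁ − M₂| / SD_pooled = |19.8 − 13.5| / 12.1 = 6.3 / 12.1 = 0.521.
For two independent groups with equal n: n = 2·((z_{α/2} + z_β) / d)².
z_{α/2} + z_β = 1.645 + 0.842 = 2.487.
n = 2 × (2.487 / 0.521)² = 2 × 4.774² = 2 × 22.79 = 45.6.
Round up to the next whole participant.

n = 46 per group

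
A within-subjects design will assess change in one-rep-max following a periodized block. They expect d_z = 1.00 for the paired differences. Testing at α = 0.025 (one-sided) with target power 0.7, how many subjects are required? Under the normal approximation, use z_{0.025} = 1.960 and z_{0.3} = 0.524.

n = 7 pairs

For a paired (one-sample on differences) test: n = ((z_{α} + z_β) / d)².
z_{α} + z_β = 1.960 + 0.524 = 2.484.
n = (2.484 / 1.00)² = 2.484² = 6.17.
Round up.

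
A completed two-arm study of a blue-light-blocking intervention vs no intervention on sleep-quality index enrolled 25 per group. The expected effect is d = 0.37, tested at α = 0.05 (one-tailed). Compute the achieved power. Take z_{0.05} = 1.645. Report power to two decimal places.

For two equal groups, power = Φ(d·√(n/2) − z_{α}).
d·√(n/2) = 0.37 × √(25/2) = 0.37 × 3.536 = 1.308.
z_β = 1.308 − 1.645 = -0.337.
Power = Φ(-0.337) = 0.368.

power ≈ 0.37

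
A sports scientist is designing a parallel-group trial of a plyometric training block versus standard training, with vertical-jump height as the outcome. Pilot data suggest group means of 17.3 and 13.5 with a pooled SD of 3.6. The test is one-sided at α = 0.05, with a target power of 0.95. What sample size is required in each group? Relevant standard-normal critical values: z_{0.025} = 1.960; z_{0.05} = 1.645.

n = 20 per group

Cohen's d = |M₁ − M₂| / SD_pooled = |17.3 − 13.5| / 3.6 = 3.8 / 3.6 = 1.056.
For two independent groups with equal n: n = 2·((z_{α} + z_β) / d)².
z_{α} + z_β = 1.645 + 1.645 = 3.290.
n = 2 × (3.290 / 1.056)² = 2 × 3.116² = 2 × 9.71 = 19.4.
Round up to the next whole participant.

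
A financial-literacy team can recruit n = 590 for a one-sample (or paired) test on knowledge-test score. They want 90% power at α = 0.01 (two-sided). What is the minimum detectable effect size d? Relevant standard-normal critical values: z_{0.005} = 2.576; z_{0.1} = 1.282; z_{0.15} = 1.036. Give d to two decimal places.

For a single sample (or paired design) of n = 590: d_min = (z_{α/2} + z_β)/√n.
z-sum = 2.576 + 1.282 = 3.858.
d_min = 3.858 / √590 = 3.858 / 24.290 = 0.159.

d_min ≈ 0.16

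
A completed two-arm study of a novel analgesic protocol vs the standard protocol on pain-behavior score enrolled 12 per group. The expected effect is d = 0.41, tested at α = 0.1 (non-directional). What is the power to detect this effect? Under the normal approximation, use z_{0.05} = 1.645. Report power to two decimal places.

For two equal groups, power = Φ(d·√(n/2) − z_{α/2}).
d·√(n/2) = 0.41 × √(12/2) = 0.41 × 2.449 = 1.004.
z_β = 1.004 − 1.645 = -0.641.
Power = Φ(-0.641) = 0.261.

power ≈ 0.26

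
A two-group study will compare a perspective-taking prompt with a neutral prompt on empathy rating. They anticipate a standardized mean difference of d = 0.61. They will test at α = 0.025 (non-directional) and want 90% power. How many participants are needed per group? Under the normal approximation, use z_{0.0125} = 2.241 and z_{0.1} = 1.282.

n = 67 per group

For two independent groups with equal n: n = 2·((z_{α/2} + z_β) / d)².
z_{α/2} + z_β = 2.241 + 1.282 = 3.523.
n = 2 × (3.523 / 0.61)² = 2 × 5.775² = 2 × 33.36 = 66.7.
Round up to the next whole participant.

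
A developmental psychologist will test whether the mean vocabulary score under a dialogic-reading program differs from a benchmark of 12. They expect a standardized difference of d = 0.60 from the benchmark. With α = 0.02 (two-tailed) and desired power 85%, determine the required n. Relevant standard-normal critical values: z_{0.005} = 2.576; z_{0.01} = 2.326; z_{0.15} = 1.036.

n = 32

For a one-sample test: n = ((z_{α/2} + z_β) / d)².
z_{α/2} + z_β = 2.326 + 1.036 = 3.362.
n = (3.362 / 0.60)² = 5.603² = 31.40.
Round up.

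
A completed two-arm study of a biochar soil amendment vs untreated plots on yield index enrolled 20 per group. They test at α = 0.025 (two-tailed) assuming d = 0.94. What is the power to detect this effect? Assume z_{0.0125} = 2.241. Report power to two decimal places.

power ≈ 0.77

For two equal groups, power = Φ(d·√(n/2) − z_{α/2}).
d·√(n/2) = 0.94 × √(20/2) = 0.94 × 3.162 = 2.973.
z_β = 2.973 − 2.241 = 0.732.
Power = Φ(0.732) = 0.768.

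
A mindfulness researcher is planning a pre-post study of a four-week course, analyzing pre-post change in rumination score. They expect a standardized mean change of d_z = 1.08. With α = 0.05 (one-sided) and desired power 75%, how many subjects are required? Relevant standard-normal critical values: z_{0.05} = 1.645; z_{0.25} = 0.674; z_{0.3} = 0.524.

n = 5 pairs

For a paired (one-sample on differences) test: n = ((z_{α} + z_β) / d)².
z_{α} + z_β = 1.645 + 0.674 = 2.319.
n = (2.319 / 1.08)² = 2.147² = 4.61.
Round up.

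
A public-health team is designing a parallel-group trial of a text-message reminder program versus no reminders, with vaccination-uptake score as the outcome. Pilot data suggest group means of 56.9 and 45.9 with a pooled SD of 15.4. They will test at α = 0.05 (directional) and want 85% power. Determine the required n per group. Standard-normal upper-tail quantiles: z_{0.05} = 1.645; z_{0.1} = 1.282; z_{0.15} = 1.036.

n = 29 per group

Cohen's d = |M₁ − M₂| / SD_pooled = |56.9 − 45.9| / 15.4 = 11.0 / 15.4 = 0.714.
For two independent groups with equal n: n = 2·((z_{α} + z_β) / d)².
z_{α} + z_β = 1.645 + 1.036 = 2.681.
n = 2 × (2.681 / 0.714)² = 2 × 3.755² = 2 × 14.10 = 28.2.
Round up to the next whole participant.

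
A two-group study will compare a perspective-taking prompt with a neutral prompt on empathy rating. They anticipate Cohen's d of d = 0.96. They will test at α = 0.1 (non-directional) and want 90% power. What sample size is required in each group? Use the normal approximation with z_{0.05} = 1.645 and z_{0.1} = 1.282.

For two independent groups with equal n: n = 2·((z_{α/2} + z_β) / d)².
z_{α/2} + z_β = 1.645 + 1.282 = 2.927.
n = 2 × (2.927 / 0.96)² = 2 × 3.049² = 2 × 9.30 = 18.6.
Round up to the next whole participant.

n = 19 per group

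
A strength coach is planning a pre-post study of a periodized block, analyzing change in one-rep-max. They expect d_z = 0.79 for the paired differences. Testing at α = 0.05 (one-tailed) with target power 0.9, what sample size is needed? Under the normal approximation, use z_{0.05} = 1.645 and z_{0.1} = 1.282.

n = 14 pairs

For a paired (one-sample on differences) test: n = ((z_{α} + z_β) / d)².
z_{α} + z_β = 1.645 + 1.282 = 2.927.
n = (2.927 / 0.79)² = 3.705² = 13.73.
Round up.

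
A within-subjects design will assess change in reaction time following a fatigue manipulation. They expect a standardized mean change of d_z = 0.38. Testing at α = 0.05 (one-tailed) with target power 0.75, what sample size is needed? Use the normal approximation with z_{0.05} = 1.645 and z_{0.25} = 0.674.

For a paired (one-sample on differences) test: n = ((z_{α} + z_β) / d)².
z_{α} + z_β = 1.645 + 0.674 = 2.319.
n = (2.319 / 0.38)² = 6.103² = 37.24.
Round up.

n = 38 pairs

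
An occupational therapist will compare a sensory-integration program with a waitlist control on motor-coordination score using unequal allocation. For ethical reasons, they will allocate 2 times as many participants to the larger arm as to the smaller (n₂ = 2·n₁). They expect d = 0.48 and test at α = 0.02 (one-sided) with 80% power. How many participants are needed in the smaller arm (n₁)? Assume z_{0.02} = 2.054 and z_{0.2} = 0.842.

With allocation ratio k = n₂/n₁ = 2, Var(x̄₁−x̄₂) = σ²(1/n₁ + 1/(k·n₁)) = σ²·(k+1)/(k·n₁).
So n₁ = (1 + 1/k)·((z_{α} + z_β)/d)² = 1.500 × (2.896/0.48)².
n₁ = 1.500 × 36.40 = 54.6.
Round up: n₁ = 55, giving n₂ = 2 × 55 = 110.

n₁ = 55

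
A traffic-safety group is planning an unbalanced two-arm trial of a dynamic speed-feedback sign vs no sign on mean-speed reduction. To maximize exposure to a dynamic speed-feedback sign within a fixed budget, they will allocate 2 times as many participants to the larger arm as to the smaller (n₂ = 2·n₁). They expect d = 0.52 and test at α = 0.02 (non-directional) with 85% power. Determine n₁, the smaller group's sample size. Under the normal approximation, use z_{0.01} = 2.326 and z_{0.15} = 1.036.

n₁ = 63

With allocation ratio k = n₂/n₁ = 2, Var(x̄₁−x̄₂) = σ²(1/n₁ + 1/(k·n₁)) = σ²·(k+1)/(k·n₁).
So n₁ = (1 + 1/k)·((z_{α/2} + z_β)/d)² = 1.500 × (3.362/0.52)².
n₁ = 1.500 × 41.80 = 62.7.
Round up: n₁ = 63, giving n₂ = 2 × 63 = 126.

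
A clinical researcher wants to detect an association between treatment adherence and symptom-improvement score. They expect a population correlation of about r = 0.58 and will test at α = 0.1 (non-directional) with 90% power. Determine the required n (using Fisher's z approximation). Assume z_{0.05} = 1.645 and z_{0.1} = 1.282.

n = 23

Fisher's z: C = ½·ln((1+r)/(1−r)) = ½·ln(3.7619) = 0.6625.
n = ((z_{α/2} + z_β)/C)² + 3.
(1.645 + 1.282) / 0.6625 = 2.927 / 0.6625 = 4.418.
n = 4.418² + 3 = 19.52 + 3 = 22.5.
Round up.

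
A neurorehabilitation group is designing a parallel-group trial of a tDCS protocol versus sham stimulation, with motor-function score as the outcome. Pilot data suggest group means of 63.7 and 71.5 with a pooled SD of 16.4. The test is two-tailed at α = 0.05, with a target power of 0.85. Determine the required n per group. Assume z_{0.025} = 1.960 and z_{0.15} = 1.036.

n = 80 per group

Cohen's d = |M₁ − M₂| / SD_pooled = |63.7 − 71.5| / 16.4 = 7.8 / 16.4 = 0.476.
For two independent groups with equal n: n = 2·((z_{α/2} + z_β) / d)².
z_{α/2} + z_β = 1.960 + 1.036 = 2.996.
n = 2 × (2.996 / 0.476)² = 2 × 6.294² = 2 × 39.62 = 79.2.
Round up to the next whole participant.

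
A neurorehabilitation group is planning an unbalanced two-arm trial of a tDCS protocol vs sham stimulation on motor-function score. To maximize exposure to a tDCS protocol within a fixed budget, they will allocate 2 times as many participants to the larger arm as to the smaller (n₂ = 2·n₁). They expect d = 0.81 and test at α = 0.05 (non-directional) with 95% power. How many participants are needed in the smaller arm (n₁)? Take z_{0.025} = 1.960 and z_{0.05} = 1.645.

With allocation ratio k = n₂/n₁ = 2, Var(x̄₁−x̄₂) = σ²(1/n₁ + 1/(k·n₁)) = σ²·(k+1)/(k·n₁).
So n₁ = (1 + 1/k)·((z_{α/2} + z_β)/d)² = 1.500 × (3.605/0.81)².
n₁ = 1.500 × 19.81 = 29.7.
Round up: n₁ = 30, giving n₂ = 2 × 30 = 60.

n₁ = 30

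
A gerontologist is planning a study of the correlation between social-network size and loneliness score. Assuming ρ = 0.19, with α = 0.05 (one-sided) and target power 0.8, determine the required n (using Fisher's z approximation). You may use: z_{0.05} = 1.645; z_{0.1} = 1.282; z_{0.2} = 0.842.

n = 171

Fisher's z: C = ½·ln((1+r)/(1−r)) = ½·ln(1.4691) = 0.1923.
n = ((z_{α} + z_β)/C)² + 3.
(1.645 + 0.842) / 0.1923 = 2.487 / 0.1923 = 12.933.
n = 12.933² + 3 = 167.26 + 3 = 170.3.
Round up.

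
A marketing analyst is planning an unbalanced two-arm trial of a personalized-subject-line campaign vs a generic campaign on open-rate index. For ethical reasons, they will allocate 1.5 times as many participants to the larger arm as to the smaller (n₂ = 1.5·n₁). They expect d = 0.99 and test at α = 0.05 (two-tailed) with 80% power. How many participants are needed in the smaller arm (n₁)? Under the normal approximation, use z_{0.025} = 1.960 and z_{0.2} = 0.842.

With allocation ratio k = n₂/n₁ = 1.5, Var(x̄₁−x̄₂) = σ²(1/n₁ + 1/(k·n₁)) = σ²·(k+1)/(k·n₁).
So n₁ = (1 + 1/k)·((z_{α/2} + z_β)/d)² = 1.667 × (2.802/0.99)².
n₁ = 1.667 × 8.01 = 13.4.
Round up: n₁ = 14, giving n₂ = 1.5 × 14 = 21.

n₁ = 14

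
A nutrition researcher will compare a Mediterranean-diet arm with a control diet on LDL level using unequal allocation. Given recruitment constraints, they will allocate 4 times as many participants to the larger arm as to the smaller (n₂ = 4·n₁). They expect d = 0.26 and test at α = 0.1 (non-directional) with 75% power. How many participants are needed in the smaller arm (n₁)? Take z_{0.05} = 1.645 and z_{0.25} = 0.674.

With allocation ratio k = n₂/n₁ = 4, Var(x̄₁−x̄₂) = σ²(1/n₁ + 1/(k·n₁)) = σ²·(k+1)/(k·n₁).
So n₁ = (1 + 1/k)·((z_{α/2} + z_β)/d)² = 1.250 × (2.319/0.26)².
n₁ = 1.250 × 79.55 = 99.4.
Round up: n₁ = 100, giving n₂ = 4 × 100 = 400.

n₁ = 100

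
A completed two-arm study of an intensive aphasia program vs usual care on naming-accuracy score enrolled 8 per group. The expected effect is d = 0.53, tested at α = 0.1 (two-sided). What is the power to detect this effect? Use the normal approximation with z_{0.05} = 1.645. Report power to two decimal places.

power ≈ 0.28

For two equal groups, power = Φ(d·√(n/2) − z_{α/2}).
d·√(n/2) = 0.53 × √(8/2) = 0.53 × 2.000 = 1.060.
z_β = 1.060 − 1.645 = -0.585.
Power = Φ(-0.585) = 0.279.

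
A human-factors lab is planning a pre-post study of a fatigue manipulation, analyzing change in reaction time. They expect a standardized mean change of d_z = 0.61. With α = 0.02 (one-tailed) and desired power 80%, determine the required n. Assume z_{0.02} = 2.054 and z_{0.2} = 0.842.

n = 23 pairs

For a paired (one-sample on differences) test: n = ((z_{α} + z_β) / d)².
z_{α} + z_β = 2.054 + 0.842 = 2.896.
n = (2.896 / 0.61)² = 4.748² = 22.54.
Round up.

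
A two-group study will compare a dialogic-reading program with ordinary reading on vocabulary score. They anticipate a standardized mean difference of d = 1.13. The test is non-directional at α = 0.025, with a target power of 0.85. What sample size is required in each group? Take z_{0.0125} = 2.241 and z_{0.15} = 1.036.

n = 17 per group

For two independent groups with equal n: n = 2·((z_{α/2} + z_β) / d)².
z_{α/2} + z_β = 2.241 + 1.036 = 3.277.
n = 2 × (3.277 / 1.13)² = 2 × 2.900² = 2 × 8.41 = 16.8.
Round up to the next whole participant.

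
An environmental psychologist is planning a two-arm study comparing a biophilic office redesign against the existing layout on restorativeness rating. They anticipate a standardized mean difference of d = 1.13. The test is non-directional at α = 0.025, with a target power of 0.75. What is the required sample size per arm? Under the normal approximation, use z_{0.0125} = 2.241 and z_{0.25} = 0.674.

n = 14 per group

For two independent groups with equal n: n = 2·((z_{α/2} + z_β) / d)².
z_{α/2} + z_β = 2.241 + 0.674 = 2.915.
n = 2 × (2.915 / 1.13)² = 2 × 2.580² = 2 × 6.65 = 13.3.
Round up to the next whole participant.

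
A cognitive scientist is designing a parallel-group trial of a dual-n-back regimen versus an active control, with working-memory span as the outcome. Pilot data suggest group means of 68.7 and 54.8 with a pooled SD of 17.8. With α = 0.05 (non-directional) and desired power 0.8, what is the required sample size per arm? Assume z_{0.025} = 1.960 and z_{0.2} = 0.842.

Cohen's d = |M₁ − M₂| / SD_pooled = |68.7 − 54.8| / 17.8 = 13.9 / 17.8 = 0.781.
For two independent groups with equal n: n = 2·((z_{α/2} + z_β) / d)².
z_{α/2} + z_β = 1.960 + 0.842 = 2.802.
n = 2 × (2.802 / 0.781)² = 2 × 3.588² = 2 × 12.87 = 25.7.
Round up to the next whole participant.

n = 26 per group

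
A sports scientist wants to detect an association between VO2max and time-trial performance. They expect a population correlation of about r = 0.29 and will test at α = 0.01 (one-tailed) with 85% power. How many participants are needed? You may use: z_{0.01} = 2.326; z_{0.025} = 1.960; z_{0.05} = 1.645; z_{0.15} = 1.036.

Fisher's z: C = ½·ln((1+r)/(1−r)) = ½·ln(1.8169) = 0.2986.
n = ((z_{α} + z_β)/C)² + 3.
(2.326 + 1.036) / 0.2986 = 3.362 / 0.2986 = 11.259.
n = 11.259² + 3 = 126.77 + 3 = 129.8.
Round up.

n = 130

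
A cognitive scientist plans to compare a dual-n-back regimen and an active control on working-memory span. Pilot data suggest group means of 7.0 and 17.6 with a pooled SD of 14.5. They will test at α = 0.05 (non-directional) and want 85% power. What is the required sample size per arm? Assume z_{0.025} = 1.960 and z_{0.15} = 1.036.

Cohen's d = |M₁ − M₂| / SD_pooled = |7.0 − 17.6| / 14.5 = 10.6 / 14.5 = 0.731.
For two independent groups with equal n: n = 2·((z_{α/2} + z_β) / d)².
z_{α/2} + z_β = 1.960 + 1.036 = 2.996.
n = 2 × (2.996 / 0.731)² = 2 × 4.098² = 2 × 16.80 = 33.6.
Round up to the next whole participant.

n = 34 per group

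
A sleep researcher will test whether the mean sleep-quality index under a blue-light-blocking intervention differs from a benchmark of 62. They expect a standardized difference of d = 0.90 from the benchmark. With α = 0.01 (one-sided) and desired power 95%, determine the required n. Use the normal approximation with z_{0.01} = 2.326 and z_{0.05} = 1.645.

n = 20

For a one-sample test: n = ((z_{α} + z_β) / d)².
z_{α} + z_β = 2.326 + 1.645 = 3.971.
n = (3.971 / 0.90)² = 4.412² = 19.47.
Round up.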